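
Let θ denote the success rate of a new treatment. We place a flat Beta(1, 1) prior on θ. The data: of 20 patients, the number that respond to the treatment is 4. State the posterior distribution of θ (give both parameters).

Posterior: Beta(5, 17)

Observing 4 successes and 16 failures updates Beta(1, 1) by adding the success and failure counts to the two shape parameters: α = 1+4 = 5, β = 1+16 = 17.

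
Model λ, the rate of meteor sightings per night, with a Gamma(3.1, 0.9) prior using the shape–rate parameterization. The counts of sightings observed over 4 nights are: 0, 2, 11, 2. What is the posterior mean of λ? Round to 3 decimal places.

The Poisson likelihood adds the total count to the shape and the number of exposure periods to the rate. Here ∑xᵢ = 15 and n = 4, so shape 3.1→18.1 and rate 0.9→4.9.
E[λ | data] = 18.1/4.9 = 3.694.

Posterior mean ≈ 3.694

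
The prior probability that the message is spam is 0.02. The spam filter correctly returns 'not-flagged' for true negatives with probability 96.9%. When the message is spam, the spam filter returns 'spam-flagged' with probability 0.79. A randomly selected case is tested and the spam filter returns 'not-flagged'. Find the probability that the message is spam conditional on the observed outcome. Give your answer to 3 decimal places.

Write H for 'the message is spam'. Prior odds H:¬H = 0.02/0.98 = 0.020408. For the 'not-flagged' outcome, the likelihood ratio is 0.21/0.969 = 0.21672.
Posterior odds = 0.020408 × 0.21672 = 0.0044228, so P(H|E) = 0.0044228/(1+0.0044228) = 0.004.

P(H | E) ≈ 0.004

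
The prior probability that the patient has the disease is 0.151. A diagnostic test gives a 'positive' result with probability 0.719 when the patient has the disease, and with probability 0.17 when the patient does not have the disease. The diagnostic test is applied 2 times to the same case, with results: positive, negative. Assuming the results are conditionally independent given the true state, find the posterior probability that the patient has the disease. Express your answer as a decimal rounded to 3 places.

With H the event that the patient has the disease, the joint likelihood of the observed sequence is P(data|H) = 0.719·0.281 = 0.20204 and P(data|¬H) = 0.17·0.83 = 0.14110.
Bayes: P(H|data) = 0.151·0.20204 / (0.151·0.20204 + 0.849·0.14110) = 0.030508/0.15030 = 0.2030.

Posterior P(H) ≈ 0.203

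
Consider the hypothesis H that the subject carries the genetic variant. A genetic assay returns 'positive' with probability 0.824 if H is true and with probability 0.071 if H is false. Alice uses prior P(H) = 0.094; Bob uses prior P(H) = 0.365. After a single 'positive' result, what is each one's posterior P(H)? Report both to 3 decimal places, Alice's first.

P('+'|H) = 0.824, P('+'|¬H) = 0.071.
Alice: numerator 0.824·0.094 = 0.077456; evidence = 0.077456+0.071·0.906 = 0.14178; posterior = 0.546.
Bob: numerator 0.824·0.365 = 0.30076; evidence = 0.30076+0.071·0.635 = 0.34584; posterior = 0.870.

Alice: 0.546; Bob: 0.870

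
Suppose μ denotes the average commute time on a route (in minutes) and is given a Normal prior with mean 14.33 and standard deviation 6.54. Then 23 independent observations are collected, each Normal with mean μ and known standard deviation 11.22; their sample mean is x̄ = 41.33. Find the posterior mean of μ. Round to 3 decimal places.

Prior precision 1/τ₀² = 1/6.54² = 0.0233800; data precision n/σ² = 23/11.22² = 0.182702.
Posterior precision = 0.0233800 + 0.182702 = 0.206082.
Posterior mean = (0.0233800·14.33 + 0.182702·41.33) / 0.206082 = 38.267.

Posterior mean ≈ 38.267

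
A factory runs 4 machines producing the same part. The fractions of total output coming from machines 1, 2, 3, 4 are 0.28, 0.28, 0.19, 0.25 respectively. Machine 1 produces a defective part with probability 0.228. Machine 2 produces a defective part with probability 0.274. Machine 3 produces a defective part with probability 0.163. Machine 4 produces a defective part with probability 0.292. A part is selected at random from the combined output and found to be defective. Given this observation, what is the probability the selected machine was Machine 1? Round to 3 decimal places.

Posterior probability ≈ 0.261

Tabulate prior·likelihood by source: [1] prior 0.28, lik 0.228, product 0.06384; [2] prior 0.28, lik 0.274, product 0.07672; [3] prior 0.19, lik 0.163, product 0.03097; [4] prior 0.25, lik 0.292, product 0.07300.
Normalizing constant = 0.24453; the posterior for Machine 1 is its product over the sum, 0.06384/0.24453 = 0.261.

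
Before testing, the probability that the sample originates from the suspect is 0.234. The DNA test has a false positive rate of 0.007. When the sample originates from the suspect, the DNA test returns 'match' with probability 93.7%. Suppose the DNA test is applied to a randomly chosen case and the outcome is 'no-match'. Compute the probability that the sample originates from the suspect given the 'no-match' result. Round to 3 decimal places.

P(H | E) ≈ 0.019

Let H be the event that the sample originates from the suspect. P(H) = 0.234, so P(¬H) = 0.766. With E the 'no-match' result, P(E|H) = 0.063 and P(E|¬H) = 0.993.
P(E) = 0.063·0.234 + 0.993·0.766 = 0.014742 + 0.76064 = 0.77538.
By Bayes' theorem, P(H|E) = 0.014742 / 0.77538 = 0.019.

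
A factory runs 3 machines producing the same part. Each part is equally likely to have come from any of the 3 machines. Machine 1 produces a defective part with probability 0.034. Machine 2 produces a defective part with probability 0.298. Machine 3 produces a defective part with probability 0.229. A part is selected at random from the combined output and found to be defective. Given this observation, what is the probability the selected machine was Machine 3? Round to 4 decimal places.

P(defective|M1) = 0.034; P(defective|M2) = 0.298; P(defective|M3) = 0.229.
Prior × likelihood for each source: 0.333333·0.034=0.01133, 0.333333·0.298=0.09933, 0.333333·0.229=0.07633. Summing gives P(defective) = 0.18700.
P(Machine 3 | defective) = 0.07633 / 0.18700 = 0.4082.

Posterior probability ≈ 0.4082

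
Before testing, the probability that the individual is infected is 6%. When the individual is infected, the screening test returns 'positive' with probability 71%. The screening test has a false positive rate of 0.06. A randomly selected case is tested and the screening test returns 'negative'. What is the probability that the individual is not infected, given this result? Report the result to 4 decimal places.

Let H be the event that the individual is infected. P(H) = 0.06, so P(¬H) = 0.94. With E the 'negative' result, P(E|H) = 0.29 and P(E|¬H) = 0.94.
P(E) = 0.29·0.06 + 0.94·0.94 = 0.017400 + 0.88360 = 0.90100.
By Bayes' theorem, P(H|E) = 0.017400 / 0.90100 = 0.0193. Hence P(¬H|E) = 1 − 0.0193 = 0.9807.

P(¬H | E) ≈ 0.9807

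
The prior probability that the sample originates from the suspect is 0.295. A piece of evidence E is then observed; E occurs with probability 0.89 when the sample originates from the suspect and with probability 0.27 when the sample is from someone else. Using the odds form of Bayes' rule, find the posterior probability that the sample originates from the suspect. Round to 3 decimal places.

Posterior probability ≈ 0.580

Prior odds = 0.295/(1−0.295) = 0.41844.
Likelihood ratio for E = 0.89/0.27 = 3.2963.
Posterior odds = prior odds × LR = 1.3793.
Posterior probability = odds/(1+odds) = 1.3793/2.3793 = 0.580.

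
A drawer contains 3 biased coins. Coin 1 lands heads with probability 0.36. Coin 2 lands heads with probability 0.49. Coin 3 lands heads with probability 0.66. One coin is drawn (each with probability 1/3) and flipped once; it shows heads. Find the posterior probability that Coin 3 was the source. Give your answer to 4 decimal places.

Posterior probability ≈ 0.4371

Tabulate prior·likelihood by source: [1] prior 0.333333, lik 0.36, product 0.1200; [2] prior 0.333333, lik 0.49, product 0.1633; [3] prior 0.333333, lik 0.66, product 0.2200.
Normalizing constant = 0.50333; the posterior for Coin 3 is its product over the sum, 0.2200/0.50333 = 0.4371.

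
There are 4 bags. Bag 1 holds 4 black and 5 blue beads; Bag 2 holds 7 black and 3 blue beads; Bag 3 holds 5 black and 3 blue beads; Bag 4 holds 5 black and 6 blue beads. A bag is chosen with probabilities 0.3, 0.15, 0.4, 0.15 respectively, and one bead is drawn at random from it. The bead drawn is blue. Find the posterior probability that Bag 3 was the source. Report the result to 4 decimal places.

P(blue|Bag 1) = 0.5556; P(blue|Bag 2) = 0.3; P(blue|Bag 3) = 0.375; P(blue|Bag 4) = 0.5455.
Prior × likelihood for each source: 0.3·0.5556=0.1667, 0.15·0.3=0.04500, 0.4·0.375=0.1500, 0.15·0.5455=0.08182. Summing gives P(blue) = 0.44348.
P(Bag 3 | blue) = 0.1500 / 0.44348 = 0.3382.

Posterior probability ≈ 0.3382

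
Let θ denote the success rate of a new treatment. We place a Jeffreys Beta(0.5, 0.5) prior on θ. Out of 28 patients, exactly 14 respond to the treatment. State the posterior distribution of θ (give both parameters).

Observing 14 successes and 14 failures updates Beta(0.5, 0.5) by adding the success and failure counts to the two shape parameters: α = 0.5+14 = 14.5, β = 0.5+14 = 14.5.

Posterior: Beta(14.5, 14.5)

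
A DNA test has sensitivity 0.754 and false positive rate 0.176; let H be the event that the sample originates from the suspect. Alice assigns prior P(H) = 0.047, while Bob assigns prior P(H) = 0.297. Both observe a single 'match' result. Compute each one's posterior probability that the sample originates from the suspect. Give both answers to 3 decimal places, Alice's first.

The likelihood ratio for a 'match' result is 0.754/0.176 = 4.2841.
Alice: prior odds 0.047/0.953 = 0.049318; posterior odds 0.21128; posterior probability 0.174.
Bob: prior odds 0.297/0.703 = 0.42248; posterior odds 1.8099; posterior probability 0.644.

Alice: 0.174; Bob: 0.644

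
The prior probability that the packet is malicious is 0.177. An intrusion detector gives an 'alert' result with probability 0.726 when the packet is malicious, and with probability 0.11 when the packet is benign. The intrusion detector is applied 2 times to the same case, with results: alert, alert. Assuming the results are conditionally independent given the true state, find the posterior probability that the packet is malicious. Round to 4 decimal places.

Posterior P(H) ≈ 0.9036

Let H be the event that the packet is malicious; start with P(H) = 0.177. P('alert'|H) = 0.726, P('alert'|¬H) = 0.11.
Update on result 1 ('alert'): P(H) ← 0.726·0.1770 / (0.726·0.1770 + 0.11·0.8230) = 0.12850/0.21903 = 0.5867.
Update on result 2 ('alert'): P(H) ← 0.726·0.5867 / (0.726·0.5867 + 0.11·0.4133) = 0.42593/0.47140 = 0.9036.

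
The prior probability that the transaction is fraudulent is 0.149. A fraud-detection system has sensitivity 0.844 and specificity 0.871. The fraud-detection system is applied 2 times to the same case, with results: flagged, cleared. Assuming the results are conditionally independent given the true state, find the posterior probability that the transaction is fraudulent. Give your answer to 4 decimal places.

With H the event that the transaction is fraudulent, the joint likelihood of the observed sequence is P(data|H) = 0.844·0.156 = 0.13166 and P(data|¬H) = 0.129·0.871 = 0.11236.
Bayes: P(H|data) = 0.149·0.13166 / (0.149·0.13166 + 0.851·0.11236) = 0.019618/0.11524 = 0.1702.

Posterior P(H) ≈ 0.1702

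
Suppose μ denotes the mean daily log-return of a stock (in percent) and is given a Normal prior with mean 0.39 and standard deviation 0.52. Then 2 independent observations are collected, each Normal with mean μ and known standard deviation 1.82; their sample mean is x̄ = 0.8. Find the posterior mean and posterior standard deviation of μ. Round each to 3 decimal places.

Posterior mean ≈ 0.448; posterior SD ≈ 0.482

Prior precision 1/τ₀² = 1/0.52² = 3.69822; data precision n/σ² = 2/1.82² = 0.603792.
Posterior precision = 3.69822 + 0.603792 = 4.30202, giving posterior SD = 1/√4.30202 = 0.482.
Posterior mean = (3.69822·0.39 + 0.603792·0.8) / 4.30202 = 0.448.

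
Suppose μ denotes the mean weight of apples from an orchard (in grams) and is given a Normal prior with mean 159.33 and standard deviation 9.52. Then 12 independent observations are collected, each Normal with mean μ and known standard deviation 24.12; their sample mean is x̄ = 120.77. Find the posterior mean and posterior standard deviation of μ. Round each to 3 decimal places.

Prior precision 1/τ₀² = 1/9.52² = 0.0110338; data precision n/σ² = 12/24.12² = 0.0206266.
Posterior precision = 0.0110338 + 0.0206266 = 0.0316604, giving posterior SD = 1/√0.0316604 = 5.620.
Posterior mean = (0.0110338·159.33 + 0.0206266·120.77) / 0.0316604 = 134.208.

Posterior mean ≈ 134.208; posterior SD ≈ 5.620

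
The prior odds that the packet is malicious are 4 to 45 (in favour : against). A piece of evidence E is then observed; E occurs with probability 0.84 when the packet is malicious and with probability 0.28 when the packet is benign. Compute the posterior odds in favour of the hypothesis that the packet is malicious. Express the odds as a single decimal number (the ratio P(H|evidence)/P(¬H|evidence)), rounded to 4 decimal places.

Prior odds = 4/45 = 0.088889.
Likelihood ratio for E = 0.84/0.28 = 3.0000.
Posterior odds = prior odds × LR = 0.26667.

Posterior odds ≈ 0.2667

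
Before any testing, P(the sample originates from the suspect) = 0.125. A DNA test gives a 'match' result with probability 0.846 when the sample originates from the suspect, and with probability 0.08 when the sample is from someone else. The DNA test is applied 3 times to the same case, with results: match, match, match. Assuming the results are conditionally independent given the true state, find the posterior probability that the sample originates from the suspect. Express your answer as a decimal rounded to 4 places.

Let H be the event that the sample originates from the suspect; start with P(H) = 0.125. P('match'|H) = 0.846, P('match'|¬H) = 0.08.
Update on result 1 ('match'): P(H) ← 0.846·0.1250 / (0.846·0.1250 + 0.08·0.8750) = 0.10575/0.17575 = 0.6017.
Update on result 2 ('match'): P(H) ← 0.846·0.6017 / (0.846·0.6017 + 0.08·0.3983) = 0.50904/0.54091 = 0.9411.
Update on result 3 ('match'): P(H) ← 0.846·0.9411 / (0.846·0.9411 + 0.08·0.0589) = 0.79616/0.80088 = 0.9941.

Posterior P(H) ≈ 0.9941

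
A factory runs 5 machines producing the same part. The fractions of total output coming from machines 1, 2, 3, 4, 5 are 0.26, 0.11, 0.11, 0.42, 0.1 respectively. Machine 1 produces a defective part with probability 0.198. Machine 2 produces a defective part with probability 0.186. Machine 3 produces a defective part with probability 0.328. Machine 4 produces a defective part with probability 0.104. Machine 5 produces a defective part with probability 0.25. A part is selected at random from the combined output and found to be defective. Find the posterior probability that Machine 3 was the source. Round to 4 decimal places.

Posterior probability ≈ 0.2042

P(defective|M1) = 0.198; P(defective|M2) = 0.186; P(defective|M3) = 0.328; P(defective|M4) = 0.104; P(defective|M5) = 0.25.
Prior × likelihood for each source: 0.26·0.198=0.05148, 0.11·0.186=0.02046, 0.11·0.328=0.03608, 0.42·0.104=0.04368, 0.1·0.25=0.02500. Summing gives P(defective) = 0.17670.
P(Machine 3 | defective) = 0.03608 / 0.17670 = 0.2042.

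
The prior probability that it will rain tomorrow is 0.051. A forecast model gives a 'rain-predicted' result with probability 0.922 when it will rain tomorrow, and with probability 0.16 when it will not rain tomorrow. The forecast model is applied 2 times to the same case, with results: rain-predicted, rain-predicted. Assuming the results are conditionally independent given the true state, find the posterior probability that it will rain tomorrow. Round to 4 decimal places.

With H the event that it will rain tomorrow, the joint likelihood of the observed sequence is P(data|H) = 0.922·0.922 = 0.85008 and P(data|¬H) = 0.16·0.16 = 0.025600.
Bayes: P(H|data) = 0.051·0.85008 / (0.051·0.85008 + 0.949·0.025600) = 0.043354/0.067649 = 0.6409.

Posterior P(H) ≈ 0.6409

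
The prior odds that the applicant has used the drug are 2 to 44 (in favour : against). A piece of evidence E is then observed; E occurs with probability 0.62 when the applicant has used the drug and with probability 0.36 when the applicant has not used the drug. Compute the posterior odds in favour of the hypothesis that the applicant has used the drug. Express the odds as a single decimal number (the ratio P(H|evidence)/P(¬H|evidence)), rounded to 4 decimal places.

Prior odds = 2/44 = 0.045455.
Likelihood ratio for E = 0.62/0.36 = 1.7222.
Posterior odds = prior odds × LR = 0.078283.

Posterior odds ≈ 0.0783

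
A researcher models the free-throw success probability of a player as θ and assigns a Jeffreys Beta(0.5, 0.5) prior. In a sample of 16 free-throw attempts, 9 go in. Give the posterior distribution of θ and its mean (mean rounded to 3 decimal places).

Observing 9 successes and 7 failures updates Beta(0.5, 0.5) by adding the success and failure counts to the two shape parameters: α = 0.5+9 = 9.5, β = 0.5+7 = 7.5.
Posterior mean = α/(α+β) = 9.5/17 = 0.559.

Posterior: Beta(9.5, 7.5); mean ≈ 0.559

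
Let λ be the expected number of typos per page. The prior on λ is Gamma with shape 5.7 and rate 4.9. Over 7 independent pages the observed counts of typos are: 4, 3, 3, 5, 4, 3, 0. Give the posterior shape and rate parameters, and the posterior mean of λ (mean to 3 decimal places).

Posterior: Gamma(shape=27.7, rate=11.9); mean ≈ 2.328

Total count ∑xᵢ = 22 over n = 7 pages.
Gamma is conjugate to the Poisson likelihood: posterior is Gamma(shape = 5.7+22 = 27.7, rate = 4.9+7 = 11.9).
Posterior mean = shape/rate = 27.7/11.9 = 2.328.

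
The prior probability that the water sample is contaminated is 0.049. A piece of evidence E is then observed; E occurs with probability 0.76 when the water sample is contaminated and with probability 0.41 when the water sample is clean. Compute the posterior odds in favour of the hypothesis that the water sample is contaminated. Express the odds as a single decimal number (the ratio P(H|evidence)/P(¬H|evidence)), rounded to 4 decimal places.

Posterior odds ≈ 0.0955

Prior odds = 0.049/(1−0.049) = 0.051525.
Likelihood ratio for E = 0.76/0.41 = 1.8537.
Posterior odds = prior odds × LR = 0.095509.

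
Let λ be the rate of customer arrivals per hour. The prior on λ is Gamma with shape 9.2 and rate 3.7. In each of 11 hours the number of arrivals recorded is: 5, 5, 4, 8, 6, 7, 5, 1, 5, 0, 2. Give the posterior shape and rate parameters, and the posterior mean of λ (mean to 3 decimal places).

Posterior: Gamma(shape=57.2, rate=14.7); mean ≈ 3.891

The Poisson likelihood adds the total count to the shape and the number of exposure periods to the rate. Here ∑xᵢ = 48 and n = 11, so shape 9.2→57.2 and rate 3.7→14.7.
E[λ | data] = 57.2/14.7 = 3.891.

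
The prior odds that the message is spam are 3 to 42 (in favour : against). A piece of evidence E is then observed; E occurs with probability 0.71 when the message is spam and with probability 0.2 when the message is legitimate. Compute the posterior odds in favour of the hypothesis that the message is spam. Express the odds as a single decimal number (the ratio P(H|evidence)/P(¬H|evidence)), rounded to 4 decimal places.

Posterior odds ≈ 0.2536

Prior odds = 3/42 = 0.071429.
Likelihood ratio for E = 0.71/0.2 = 3.5500.
Posterior odds = prior odds × LR = 0.25357.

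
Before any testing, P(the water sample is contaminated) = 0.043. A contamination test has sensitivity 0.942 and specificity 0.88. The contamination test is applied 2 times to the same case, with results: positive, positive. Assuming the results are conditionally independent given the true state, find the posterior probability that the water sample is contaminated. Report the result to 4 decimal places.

Let H be the event that the water sample is contaminated; start with P(H) = 0.043. P('positive'|H) = 0.942, P('positive'|¬H) = 0.12.
Update on result 1 ('positive'): P(H) ← 0.942·0.0430 / (0.942·0.0430 + 0.12·0.9570) = 0.040506/0.15535 = 0.2607.
Update on result 2 ('positive'): P(H) ← 0.942·0.2607 / (0.942·0.2607 + 0.12·0.7393) = 0.24562/0.33433 = 0.7347.

Posterior P(H) ≈ 0.7347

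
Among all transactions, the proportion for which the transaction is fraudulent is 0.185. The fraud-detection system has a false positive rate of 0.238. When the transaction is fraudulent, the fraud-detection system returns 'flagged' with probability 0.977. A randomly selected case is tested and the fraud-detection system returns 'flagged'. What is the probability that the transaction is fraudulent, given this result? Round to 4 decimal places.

Let H be the event that the transaction is fraudulent. P(H) = 0.185, so P(¬H) = 0.815. With E the 'flagged' result, P(E|H) = 0.977 and P(E|¬H) = 0.238.
P(E) = 0.977·0.185 + 0.238·0.815 = 0.18074 + 0.19397 = 0.37471.
By Bayes' theorem, P(H|E) = 0.18074 / 0.37471 = 0.4824.

P(H | E) ≈ 0.4824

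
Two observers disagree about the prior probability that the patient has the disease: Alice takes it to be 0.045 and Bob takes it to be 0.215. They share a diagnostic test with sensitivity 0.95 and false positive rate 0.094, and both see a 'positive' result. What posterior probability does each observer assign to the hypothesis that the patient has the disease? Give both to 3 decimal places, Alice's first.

The likelihood ratio for a 'positive' result is 0.95/0.094 = 10.106.
Alice: prior odds 0.045/0.955 = 0.047120; posterior odds 0.47622; posterior probability 0.323.
Bob: prior odds 0.215/0.785 = 0.27389; posterior odds 2.7680; posterior probability 0.735.

Alice: 0.323; Bob: 0.735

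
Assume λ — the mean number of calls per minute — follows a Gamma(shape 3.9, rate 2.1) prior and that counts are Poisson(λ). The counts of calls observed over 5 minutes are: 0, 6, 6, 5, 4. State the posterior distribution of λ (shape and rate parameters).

The Poisson likelihood adds the total count to the shape and the number of exposure periods to the rate. Here ∑xᵢ = 21 and n = 5, so shape 3.9→24.9 and rate 2.1→7.1.

Posterior: Gamma(shape=24.9, rate=7.1)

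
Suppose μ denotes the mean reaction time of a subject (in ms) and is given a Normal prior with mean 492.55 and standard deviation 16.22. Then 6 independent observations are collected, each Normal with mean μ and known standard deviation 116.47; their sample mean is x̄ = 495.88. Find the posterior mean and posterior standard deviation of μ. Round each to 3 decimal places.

Posterior mean ≈ 492.897; posterior SD ≈ 15.351

With known σ, the Normal prior is conjugate. Weight on the data is w = (n/σ²)/(n/σ² + 1/τ₀²) = 0.00044231/(0.00044231+0.00380100) = 0.10424.
Posterior mean = w·x̄ + (1−w)·μ₀ = 0.10424·495.88 + 0.89576·492.55 = 492.897. Posterior variance = 1/(0.00044231+0.00380100) = 235.665, so SD = 15.351.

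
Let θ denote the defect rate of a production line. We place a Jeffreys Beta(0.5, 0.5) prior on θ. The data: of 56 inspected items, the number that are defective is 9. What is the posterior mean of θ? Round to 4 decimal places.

Posterior mean ≈ 0.1667

Observing 9 successes and 47 failures updates Beta(0.5, 0.5) by adding the success and failure counts to the two shape parameters: α = 0.5+9 = 9.5, β = 0.5+47 = 47.5.
E[θ | data] = 9.5/(9.5+47.5) = 0.1667.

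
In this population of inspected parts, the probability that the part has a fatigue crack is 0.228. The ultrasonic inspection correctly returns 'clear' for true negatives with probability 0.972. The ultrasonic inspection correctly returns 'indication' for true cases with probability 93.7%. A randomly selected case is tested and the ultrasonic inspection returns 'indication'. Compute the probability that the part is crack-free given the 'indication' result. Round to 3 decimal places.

P(¬H | E) ≈ 0.092

Write H for 'the part has a fatigue crack'. Prior odds H:¬H = 0.228/0.772 = 0.29534. For the 'indication' outcome, the likelihood ratio is 0.937/0.028 = 33.464.
Posterior odds = 0.29534 × 33.464 = 9.8832, so P(H|E) = 9.8832/(1+9.8832) = 0.908. Then P(¬H|E) = 1 − 0.908 = 0.092.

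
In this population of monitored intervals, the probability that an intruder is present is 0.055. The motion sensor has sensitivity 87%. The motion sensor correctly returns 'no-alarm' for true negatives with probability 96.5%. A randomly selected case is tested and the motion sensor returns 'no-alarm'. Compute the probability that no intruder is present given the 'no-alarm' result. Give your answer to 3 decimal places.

Let H be the event that an intruder is present. P(H) = 0.055, so P(¬H) = 0.945. With E the 'no-alarm' result, P(E|H) = 0.13 and P(E|¬H) = 0.965.
P(E) = 0.13·0.055 + 0.965·0.945 = 0.0071500 + 0.91192 = 0.91907.
By Bayes' theorem, P(H|E) = 0.0071500 / 0.91907 = 0.008. Hence P(¬H|E) = 1 − 0.008 = 0.992.

P(¬H | E) ≈ 0.992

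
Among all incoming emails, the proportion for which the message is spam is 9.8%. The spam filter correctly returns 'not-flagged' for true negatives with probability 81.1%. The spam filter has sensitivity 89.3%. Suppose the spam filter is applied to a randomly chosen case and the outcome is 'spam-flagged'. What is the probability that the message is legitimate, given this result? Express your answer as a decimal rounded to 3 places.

P(¬H | E) ≈ 0.661

Write H for 'the message is spam'. Prior odds H:¬H = 0.098/0.902 = 0.10865. For the 'spam-flagged' outcome, the likelihood ratio is 0.893/0.189 = 4.7249.
Posterior odds = 0.10865 × 4.7249 = 0.51334, so P(H|E) = 0.51334/(1+0.51334) = 0.339. Then P(¬H|E) = 1 − 0.339 = 0.661.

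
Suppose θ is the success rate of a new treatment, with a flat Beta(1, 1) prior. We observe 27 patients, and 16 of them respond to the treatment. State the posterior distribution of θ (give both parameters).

Observing 16 successes and 11 failures updates Beta(1, 1) by adding the success and failure counts to the two shape parameters: α = 1+16 = 17, β = 1+11 = 12.

Posterior: Beta(17, 12)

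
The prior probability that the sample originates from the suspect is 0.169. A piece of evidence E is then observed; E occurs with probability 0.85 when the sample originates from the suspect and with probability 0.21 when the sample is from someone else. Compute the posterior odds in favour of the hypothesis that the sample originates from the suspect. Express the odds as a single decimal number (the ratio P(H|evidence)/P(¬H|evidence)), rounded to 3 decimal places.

Posterior odds ≈ 0.823

Prior odds = 0.169/(1−0.169) = 0.20337. In log-odds, ln(0.20337) = -1.5927.
Add log likelihood ratio: ln(4.0476) = 1.3981.
Posterior log-odds = -0.19460, so posterior odds = exp(-0.19460) = 0.82316.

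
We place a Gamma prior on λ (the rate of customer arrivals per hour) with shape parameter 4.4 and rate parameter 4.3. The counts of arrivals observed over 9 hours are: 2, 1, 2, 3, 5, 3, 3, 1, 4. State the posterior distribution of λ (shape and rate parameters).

Posterior: Gamma(shape=28.4, rate=13.3)

Total count ∑xᵢ = 24 over n = 9 hours.
Gamma is conjugate to the Poisson likelihood: posterior is Gamma(shape = 4.4+24 = 28.4, rate = 4.3+9 = 13.3).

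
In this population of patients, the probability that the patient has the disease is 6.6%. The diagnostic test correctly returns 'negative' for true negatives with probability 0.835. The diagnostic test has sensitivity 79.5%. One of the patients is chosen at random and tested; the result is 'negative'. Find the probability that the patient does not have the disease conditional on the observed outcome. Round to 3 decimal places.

Write H for 'the patient has the disease'. Prior odds H:¬H = 0.066/0.934 = 0.070664. For the 'negative' outcome, the likelihood ratio is 0.205/0.835 = 0.24551.
Posterior odds = 0.070664 × 0.24551 = 0.017349, so P(H|E) = 0.017349/(1+0.017349) = 0.017. Then P(¬H|E) = 1 − 0.017 = 0.983.

P(¬H | E) ≈ 0.983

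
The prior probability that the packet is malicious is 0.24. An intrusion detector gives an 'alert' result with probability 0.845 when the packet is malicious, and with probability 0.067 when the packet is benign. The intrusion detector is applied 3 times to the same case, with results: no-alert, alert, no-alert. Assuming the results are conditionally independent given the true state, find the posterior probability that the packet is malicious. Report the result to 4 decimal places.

Posterior P(H) ≈ 0.0990

Let H be the event that the packet is malicious; start with P(H) = 0.24. P('alert'|H) = 0.845, P('alert'|¬H) = 0.067.
Update on result 1 ('no-alert'): P(H) ← 0.155·0.2400 / (0.155·0.2400 + 0.933·0.7600) = 0.037200/0.74628 = 0.0498.
Update on result 2 ('alert'): P(H) ← 0.845·0.0498 / (0.845·0.0498 + 0.067·0.9502) = 0.042121/0.10578 = 0.3982.
Update on result 3 ('no-alert'): P(H) ← 0.155·0.3982 / (0.155·0.3982 + 0.933·0.6018) = 0.061719/0.62321 = 0.0990.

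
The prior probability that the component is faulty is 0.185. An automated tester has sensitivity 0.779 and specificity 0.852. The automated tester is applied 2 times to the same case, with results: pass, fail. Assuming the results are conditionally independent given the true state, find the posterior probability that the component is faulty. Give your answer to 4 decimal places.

Let H be the event that the component is faulty; start with P(H) = 0.185. P('fail'|H) = 0.779, P('fail'|¬H) = 0.148.
Update on result 1 ('pass'): P(H) ← 0.221·0.1850 / (0.221·0.1850 + 0.852·0.8150) = 0.040885/0.73526 = 0.0556.
Update on result 2 ('fail'): P(H) ← 0.779·0.0556 / (0.779·0.0556 + 0.148·0.9444) = 0.043317/0.18309 = 0.2366.

Posterior P(H) ≈ 0.2366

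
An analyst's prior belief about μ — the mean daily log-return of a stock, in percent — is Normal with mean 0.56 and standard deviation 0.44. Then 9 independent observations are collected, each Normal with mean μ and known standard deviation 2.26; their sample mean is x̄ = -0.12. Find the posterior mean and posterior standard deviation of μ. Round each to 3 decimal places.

Posterior mean ≈ 0.387; posterior SD ≈ 0.380

Prior precision 1/τ₀² = 1/0.44² = 5.16529; data precision n/σ² = 9/2.26² = 1.76208.
Posterior precision = 5.16529 + 1.76208 = 6.92737, giving posterior SD = 1/√6.92737 = 0.380.
Posterior mean = (5.16529·0.56 + 1.76208·-0.12) / 6.92737 = 0.387.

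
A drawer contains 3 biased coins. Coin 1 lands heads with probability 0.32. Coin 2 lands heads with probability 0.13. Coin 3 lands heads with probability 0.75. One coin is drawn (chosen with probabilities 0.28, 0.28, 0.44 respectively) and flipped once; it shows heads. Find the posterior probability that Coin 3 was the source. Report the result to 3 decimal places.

Tabulate prior·likelihood by source: [1] prior 0.28, lik 0.32, product 0.08960; [2] prior 0.28, lik 0.13, product 0.03640; [3] prior 0.44, lik 0.75, product 0.3300.
Normalizing constant = 0.45600; the posterior for Coin 3 is its product over the sum, 0.3300/0.45600 = 0.724.

Posterior probability ≈ 0.724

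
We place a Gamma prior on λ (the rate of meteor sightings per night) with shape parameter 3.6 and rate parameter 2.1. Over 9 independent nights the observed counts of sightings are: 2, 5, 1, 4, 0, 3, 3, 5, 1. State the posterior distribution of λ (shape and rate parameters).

Total count ∑xᵢ = 24 over n = 9 nights.
Gamma is conjugate to the Poisson likelihood: posterior is Gamma(shape = 3.6+24 = 27.6, rate = 2.1+9 = 11.1).

Posterior: Gamma(shape=27.6, rate=11.1)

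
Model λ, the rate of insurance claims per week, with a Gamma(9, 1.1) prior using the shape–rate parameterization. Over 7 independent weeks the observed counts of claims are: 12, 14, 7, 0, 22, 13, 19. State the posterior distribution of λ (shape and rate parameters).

Posterior: Gamma(shape=96, rate=8.1)

The Poisson likelihood adds the total count to the shape and the number of exposure periods to the rate. Here ∑xᵢ = 87 and n = 7, so shape 9→96 and rate 1.1→8.1.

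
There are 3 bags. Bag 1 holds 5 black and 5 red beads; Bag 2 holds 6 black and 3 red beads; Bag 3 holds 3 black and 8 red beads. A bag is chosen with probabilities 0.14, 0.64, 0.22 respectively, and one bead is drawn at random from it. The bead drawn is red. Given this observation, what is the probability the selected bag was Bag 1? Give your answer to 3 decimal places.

Posterior probability ≈ 0.158

Tabulate prior·likelihood by source: [1] prior 0.14, lik 0.5, product 0.07000; [2] prior 0.64, lik 0.3333, product 0.2133; [3] prior 0.22, lik 0.7273, product 0.1600.
Normalizing constant = 0.44333; the posterior for Bag 1 is its product over the sum, 0.07000/0.44333 = 0.158.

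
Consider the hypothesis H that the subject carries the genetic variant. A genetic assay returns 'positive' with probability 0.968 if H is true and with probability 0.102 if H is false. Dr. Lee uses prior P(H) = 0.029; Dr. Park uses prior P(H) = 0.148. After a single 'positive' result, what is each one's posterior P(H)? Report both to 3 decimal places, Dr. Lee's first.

The likelihood ratio for a 'positive' result is 0.968/0.102 = 9.4902.
Dr. Lee: prior odds 0.029/0.971 = 0.029866; posterior odds 0.28344; posterior probability 0.221.
Dr. Park: prior odds 0.148/0.852 = 0.17371; posterior odds 1.6485; posterior probability 0.622.

Dr. Lee: 0.221; Dr. Park: 0.622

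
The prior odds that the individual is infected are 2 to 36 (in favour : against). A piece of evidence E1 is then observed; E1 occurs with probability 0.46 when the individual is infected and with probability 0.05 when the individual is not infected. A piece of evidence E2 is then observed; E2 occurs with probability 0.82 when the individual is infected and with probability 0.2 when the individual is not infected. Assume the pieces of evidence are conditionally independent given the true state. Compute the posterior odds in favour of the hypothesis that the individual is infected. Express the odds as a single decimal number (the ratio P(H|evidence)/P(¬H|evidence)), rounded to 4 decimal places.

Posterior odds ≈ 2.0956

Prior odds = 2/36 = 0.055556.
Likelihood ratio for E1 = 0.46/0.05 = 9.2000.
Likelihood ratio for E2 = 0.82/0.2 = 4.1000.
Posterior odds = prior odds × LR₁ × LR₂ = 2.0956.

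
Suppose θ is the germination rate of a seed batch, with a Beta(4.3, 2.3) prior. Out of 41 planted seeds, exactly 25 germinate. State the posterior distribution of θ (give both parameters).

Posterior: Beta(29.3, 18.3)

The binomial likelihood is conjugate to the Beta prior: with 25 successes and 16 failures, the posterior is Beta(4.3+25, 2.3+16) = Beta(29.3, 18.3).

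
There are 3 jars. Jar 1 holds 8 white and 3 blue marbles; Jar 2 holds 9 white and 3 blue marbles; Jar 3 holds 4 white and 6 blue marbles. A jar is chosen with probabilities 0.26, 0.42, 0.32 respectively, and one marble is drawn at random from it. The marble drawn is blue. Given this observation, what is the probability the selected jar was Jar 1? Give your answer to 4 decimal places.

P(blue|Jar 1) = 0.2727; P(blue|Jar 2) = 0.25; P(blue|Jar 3) = 0.6.
Prior × likelihood for each source: 0.26·0.2727=0.07091, 0.42·0.25=0.1050, 0.32·0.6=0.1920. Summing gives P(blue) = 0.36791.
P(Jar 1 | blue) = 0.07091 / 0.36791 = 0.1927.

Posterior probability ≈ 0.1927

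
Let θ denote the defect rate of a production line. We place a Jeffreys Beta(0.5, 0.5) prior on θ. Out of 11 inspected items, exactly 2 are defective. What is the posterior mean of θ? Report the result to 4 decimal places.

Posterior mean ≈ 0.2083

The binomial likelihood is conjugate to the Beta prior: with 2 successes and 9 failures, the posterior is Beta(0.5+2, 0.5+9) = Beta(2.5, 9.5).
Posterior mean = α/(α+β) = 2.5/12 = 0.2083.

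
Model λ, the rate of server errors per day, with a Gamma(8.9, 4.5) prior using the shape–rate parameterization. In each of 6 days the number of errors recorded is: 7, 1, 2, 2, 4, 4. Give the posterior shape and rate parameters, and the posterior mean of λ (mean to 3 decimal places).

Total count ∑xᵢ = 20 over n = 6 days.
Gamma is conjugate to the Poisson likelihood: posterior is Gamma(shape = 8.9+20 = 28.9, rate = 4.5+6 = 10.5).
E[λ | data] = 28.9/10.5 = 2.752.

Posterior: Gamma(shape=28.9, rate=10.5); mean ≈ 2.752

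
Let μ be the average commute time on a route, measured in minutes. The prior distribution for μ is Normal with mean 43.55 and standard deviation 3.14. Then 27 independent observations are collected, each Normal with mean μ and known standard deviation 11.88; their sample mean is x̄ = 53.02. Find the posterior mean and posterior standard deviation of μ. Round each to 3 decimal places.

Posterior mean ≈ 49.739; posterior SD ≈ 1.848

Prior precision 1/τ₀² = 1/3.14² = 0.101424; data precision n/σ² = 27/11.88² = 0.191307.
Posterior precision = 0.101424 + 0.191307 = 0.292731, giving posterior SD = 1/√0.292731 = 1.848.
Posterior mean = (0.101424·43.55 + 0.191307·53.02) / 0.292731 = 49.739.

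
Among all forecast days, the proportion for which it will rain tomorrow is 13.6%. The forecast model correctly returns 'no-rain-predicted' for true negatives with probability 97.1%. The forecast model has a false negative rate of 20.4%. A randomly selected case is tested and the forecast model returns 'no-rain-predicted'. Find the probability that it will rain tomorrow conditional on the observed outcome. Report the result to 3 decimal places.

Write H for 'it will rain tomorrow'. Prior odds H:¬H = 0.136/0.864 = 0.15741. For the 'no-rain-predicted' outcome, the likelihood ratio is 0.204/0.971 = 0.21009.
Posterior odds = 0.15741 × 0.21009 = 0.033070, so P(H|E) = 0.033070/(1+0.033070) = 0.032.

P(H | E) ≈ 0.032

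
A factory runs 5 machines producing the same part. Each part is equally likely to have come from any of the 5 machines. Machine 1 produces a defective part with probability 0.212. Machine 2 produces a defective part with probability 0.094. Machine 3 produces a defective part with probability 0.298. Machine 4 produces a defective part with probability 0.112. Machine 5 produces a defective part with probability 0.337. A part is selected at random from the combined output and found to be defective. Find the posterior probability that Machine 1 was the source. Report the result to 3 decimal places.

Posterior probability ≈ 0.201

P(defective|M1) = 0.212; P(defective|M2) = 0.094; P(defective|M3) = 0.298; P(defective|M4) = 0.112; P(defective|M5) = 0.337.
Prior × likelihood for each source: 0.2·0.212=0.04240, 0.2·0.094=0.01880, 0.2·0.298=0.05960, 0.2·0.112=0.02240, 0.2·0.337=0.06740. Summing gives P(defective) = 0.21060.
P(Machine 1 | defective) = 0.04240 / 0.21060 = 0.201.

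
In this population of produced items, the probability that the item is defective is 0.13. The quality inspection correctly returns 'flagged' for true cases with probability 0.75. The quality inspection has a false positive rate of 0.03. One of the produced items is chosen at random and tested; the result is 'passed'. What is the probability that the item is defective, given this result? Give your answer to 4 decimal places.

Let H be the event that the item is defective. P(H) = 0.13, so P(¬H) = 0.87. With E the 'passed' result, P(E|H) = 0.25 and P(E|¬H) = 0.97.
P(E) = 0.25·0.13 + 0.97·0.87 = 0.032500 + 0.84390 = 0.87640.
By Bayes' theorem, P(H|E) = 0.032500 / 0.87640 = 0.0371.

P(H | E) ≈ 0.0371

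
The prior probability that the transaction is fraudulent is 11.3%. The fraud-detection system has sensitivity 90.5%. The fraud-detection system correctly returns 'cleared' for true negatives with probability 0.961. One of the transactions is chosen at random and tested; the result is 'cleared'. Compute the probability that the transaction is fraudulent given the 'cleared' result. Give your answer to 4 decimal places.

Let H be the event that the transaction is fraudulent. P(H) = 0.113, so P(¬H) = 0.887. With E the 'cleared' result, P(E|H) = 0.095 and P(E|¬H) = 0.961.
P(E) = 0.095·0.113 + 0.961·0.887 = 0.010735 + 0.85241 = 0.86314.
By Bayes' theorem, P(H|E) = 0.010735 / 0.86314 = 0.0124.

P(H | E) ≈ 0.0124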